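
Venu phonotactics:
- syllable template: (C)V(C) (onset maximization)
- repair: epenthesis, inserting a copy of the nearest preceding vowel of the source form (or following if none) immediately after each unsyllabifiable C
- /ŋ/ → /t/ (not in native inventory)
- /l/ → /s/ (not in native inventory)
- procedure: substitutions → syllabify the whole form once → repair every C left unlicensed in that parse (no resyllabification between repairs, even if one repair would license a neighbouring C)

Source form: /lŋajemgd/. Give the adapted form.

satajemgede

Substitution: /l/ → /s/, /ŋ/ → /t/, giving /stajemgd/.
Syllabifying with onset maximization leaves /s/, /g/, /d/ stranded (at most one coda consonant is licensed; onsets are limited to one consonant).
Each unlicensed consonant becomes the onset of a new syllable: /s/ → /sa/, /g/ → /ge/, /d/ → /de/.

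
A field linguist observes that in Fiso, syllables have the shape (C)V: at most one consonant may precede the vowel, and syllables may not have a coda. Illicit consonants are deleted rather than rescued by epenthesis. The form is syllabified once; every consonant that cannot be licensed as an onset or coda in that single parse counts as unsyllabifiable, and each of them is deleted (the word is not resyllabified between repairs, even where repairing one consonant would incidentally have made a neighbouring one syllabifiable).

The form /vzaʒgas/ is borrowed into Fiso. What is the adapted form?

zaga

Syllabifying with onset maximization leaves /v/, /ʒ/, /s/ stranded (no codas are permitted; onsets are limited to one consonant).
Deleting the stranded consonants removes /v/, /ʒ/, /s/.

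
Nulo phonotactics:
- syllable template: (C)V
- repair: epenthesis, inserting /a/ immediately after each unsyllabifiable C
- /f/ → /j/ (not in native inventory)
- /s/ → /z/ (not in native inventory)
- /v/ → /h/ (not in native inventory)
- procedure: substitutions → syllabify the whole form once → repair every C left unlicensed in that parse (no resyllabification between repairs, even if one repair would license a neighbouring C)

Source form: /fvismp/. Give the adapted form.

Substitution: /f/ → /j/, /v/ → /h/, /s/ → /z/, giving /jhizmp/.
The consonants /j/, /z/, /m/, /p/ cannot be parsed into a legal (C)V syllable (no codas are permitted; onsets are limited to one consonant).
Each unlicensed consonant becomes the onset of a new syllable: /j/ → /ja/, /z/ → /za/, /m/ → /ma/, /p/ → /pa/.

jahizamapa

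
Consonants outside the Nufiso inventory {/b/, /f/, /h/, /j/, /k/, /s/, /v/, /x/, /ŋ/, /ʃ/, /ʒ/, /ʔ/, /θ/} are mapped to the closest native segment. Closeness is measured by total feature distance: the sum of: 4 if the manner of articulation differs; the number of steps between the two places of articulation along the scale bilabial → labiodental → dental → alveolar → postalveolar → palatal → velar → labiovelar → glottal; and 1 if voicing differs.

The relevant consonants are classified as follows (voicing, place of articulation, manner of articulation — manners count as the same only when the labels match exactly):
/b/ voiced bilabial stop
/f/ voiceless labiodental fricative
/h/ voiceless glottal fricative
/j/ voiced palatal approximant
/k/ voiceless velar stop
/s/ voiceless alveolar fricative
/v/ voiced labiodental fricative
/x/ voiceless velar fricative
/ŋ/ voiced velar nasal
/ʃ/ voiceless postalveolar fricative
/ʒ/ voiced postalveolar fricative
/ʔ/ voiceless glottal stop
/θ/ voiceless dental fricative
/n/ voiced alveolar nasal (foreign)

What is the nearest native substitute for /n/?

ŋ

/ŋ/ is closest: same manner (nasal), place distance 3 (alveolar→velar), same voicing; total 3. Next closest is /s/ at distance 5.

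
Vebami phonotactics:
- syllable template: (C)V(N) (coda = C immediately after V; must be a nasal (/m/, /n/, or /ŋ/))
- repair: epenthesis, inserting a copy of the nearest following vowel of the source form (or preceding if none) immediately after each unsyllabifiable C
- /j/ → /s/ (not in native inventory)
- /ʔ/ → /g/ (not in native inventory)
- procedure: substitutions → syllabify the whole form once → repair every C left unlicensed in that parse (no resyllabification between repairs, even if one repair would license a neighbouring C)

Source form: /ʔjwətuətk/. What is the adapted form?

Substitution: /ʔ/ → /g/, /j/ → /s/, giving /gswətuətk/.
The consonants /g/, /s/, /t/, /k/ cannot be parsed into a legal (C)V(N) syllable (only a nasal (/m/, /n/, or /ŋ/) is licensed in coda position; onsets are limited to one consonant).
Epenthesis after each stranded consonant: /g/ → /gə/, /s/ → /sə/, /t/ → /tə/, /k/ → /kə/.

gəsəwətuətəkə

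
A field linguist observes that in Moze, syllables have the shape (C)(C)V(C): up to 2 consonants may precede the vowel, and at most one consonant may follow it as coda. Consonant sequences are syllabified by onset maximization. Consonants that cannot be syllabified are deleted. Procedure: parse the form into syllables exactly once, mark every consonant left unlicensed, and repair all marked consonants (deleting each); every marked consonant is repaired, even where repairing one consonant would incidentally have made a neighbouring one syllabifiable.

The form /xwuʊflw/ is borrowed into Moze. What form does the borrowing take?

xwuʊf

The consonants /l/, /w/ cannot be parsed into a legal (C)(C)V(C) syllable (at most one coda consonant is licensed; onsets may contain at most 2 consonants).
Deletion applies to /l/, /w/.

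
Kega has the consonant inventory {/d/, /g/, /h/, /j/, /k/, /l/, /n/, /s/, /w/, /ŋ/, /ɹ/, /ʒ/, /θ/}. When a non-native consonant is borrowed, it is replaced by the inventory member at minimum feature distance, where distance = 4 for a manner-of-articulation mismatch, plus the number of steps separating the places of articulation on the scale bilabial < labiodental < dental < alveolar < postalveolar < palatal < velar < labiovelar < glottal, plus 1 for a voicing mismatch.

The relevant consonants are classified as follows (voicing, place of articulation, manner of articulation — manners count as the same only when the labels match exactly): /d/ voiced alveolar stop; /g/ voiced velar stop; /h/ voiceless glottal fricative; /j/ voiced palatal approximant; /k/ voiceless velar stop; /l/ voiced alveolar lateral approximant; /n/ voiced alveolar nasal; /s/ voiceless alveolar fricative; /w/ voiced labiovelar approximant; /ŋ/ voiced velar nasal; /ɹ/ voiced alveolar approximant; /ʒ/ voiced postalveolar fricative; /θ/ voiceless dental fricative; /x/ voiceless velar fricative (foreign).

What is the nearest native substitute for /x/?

h

/h/ is closest: same manner (fricative), place distance 2 (velar→glottal), same voicing; total 2. Next closest is /s/ at distance 3.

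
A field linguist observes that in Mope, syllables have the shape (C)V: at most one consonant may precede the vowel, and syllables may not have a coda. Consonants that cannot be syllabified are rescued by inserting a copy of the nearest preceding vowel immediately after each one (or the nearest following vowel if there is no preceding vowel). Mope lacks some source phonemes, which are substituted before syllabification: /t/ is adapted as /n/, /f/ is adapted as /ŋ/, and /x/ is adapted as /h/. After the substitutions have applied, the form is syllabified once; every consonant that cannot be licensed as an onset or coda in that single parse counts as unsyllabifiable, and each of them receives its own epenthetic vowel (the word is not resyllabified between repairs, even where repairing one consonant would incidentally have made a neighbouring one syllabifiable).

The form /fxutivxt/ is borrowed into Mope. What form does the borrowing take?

Substitution: /f/ → /ŋ/, /x/ → /h/, /t/ → /n/, giving /ŋhunivhn/.
Under (C)V, the unsyllabifiable consonants are /ŋ/, /v/, /h/, /n/ (no codas are permitted; onsets are limited to one consonant).
Epenthesis after each stranded consonant: /ŋ/ → /ŋu/, /v/ → /vi/, /h/ → /hi/, /n/ → /ni/.

ŋuhunivihini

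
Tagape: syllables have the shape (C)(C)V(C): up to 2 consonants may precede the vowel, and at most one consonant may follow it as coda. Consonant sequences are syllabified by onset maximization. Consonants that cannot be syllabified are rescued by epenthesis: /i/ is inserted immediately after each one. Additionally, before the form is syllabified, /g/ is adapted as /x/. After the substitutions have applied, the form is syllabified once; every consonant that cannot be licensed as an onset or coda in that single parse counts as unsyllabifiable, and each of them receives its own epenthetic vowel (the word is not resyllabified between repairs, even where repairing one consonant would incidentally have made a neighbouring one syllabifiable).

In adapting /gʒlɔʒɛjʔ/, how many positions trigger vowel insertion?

After substitution the input is /xʒlɔʒɛjʔ/.
The unsyllabifiable consonants are /x/, /ʔ/; each receives one epenthetic vowel.

2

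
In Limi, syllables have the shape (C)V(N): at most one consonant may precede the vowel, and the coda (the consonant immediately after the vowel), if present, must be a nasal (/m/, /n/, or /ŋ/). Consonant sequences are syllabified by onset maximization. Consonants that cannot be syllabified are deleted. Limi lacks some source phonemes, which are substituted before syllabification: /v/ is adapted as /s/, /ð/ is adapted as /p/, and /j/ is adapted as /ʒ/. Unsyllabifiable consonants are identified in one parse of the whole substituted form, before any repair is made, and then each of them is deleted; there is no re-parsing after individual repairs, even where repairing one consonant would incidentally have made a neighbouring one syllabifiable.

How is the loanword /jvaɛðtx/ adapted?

Substitution: /j/ → /ʒ/, /v/ → /s/, /ð/ → /p/, giving /ʒsaɛptx/.
Under (C)V(N), the unsyllabifiable consonants are /ʒ/, /p/, /t/, /x/ (only a nasal (/m/, /n/, or /ŋ/) is licensed in coda position; onsets are limited to one consonant).
Each unlicensed consonant is deleted: /ʒ/, /p/, /t/, /x/.

saɛ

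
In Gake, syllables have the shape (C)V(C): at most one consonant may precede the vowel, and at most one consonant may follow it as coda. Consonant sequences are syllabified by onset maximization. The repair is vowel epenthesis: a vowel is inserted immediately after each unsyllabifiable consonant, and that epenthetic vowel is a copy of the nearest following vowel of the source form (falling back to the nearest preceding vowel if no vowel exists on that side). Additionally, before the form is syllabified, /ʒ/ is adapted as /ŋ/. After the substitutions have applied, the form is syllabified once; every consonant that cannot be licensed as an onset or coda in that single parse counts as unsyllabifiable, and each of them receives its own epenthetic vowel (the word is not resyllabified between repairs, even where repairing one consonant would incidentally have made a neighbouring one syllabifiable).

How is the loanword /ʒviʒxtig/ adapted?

Substitution: /ʒ/ → /ŋ/, giving /ŋviŋxtig/.
The consonants /ŋ/, /x/ cannot be parsed into a legal (C)V(C) syllable (at most one coda consonant is licensed; onsets are limited to one consonant).
Epenthesis after each stranded consonant: /ŋ/ → /ŋi/, /x/ → /xi/.

ŋiviŋxitig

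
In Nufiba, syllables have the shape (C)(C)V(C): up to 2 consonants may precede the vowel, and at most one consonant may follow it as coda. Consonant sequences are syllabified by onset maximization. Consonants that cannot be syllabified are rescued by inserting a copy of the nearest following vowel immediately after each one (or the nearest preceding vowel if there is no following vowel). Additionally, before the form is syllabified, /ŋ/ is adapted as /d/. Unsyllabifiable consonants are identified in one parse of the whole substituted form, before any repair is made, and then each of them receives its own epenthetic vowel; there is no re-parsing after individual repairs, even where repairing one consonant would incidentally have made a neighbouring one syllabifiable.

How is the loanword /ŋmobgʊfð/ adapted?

Substitution: /ŋ/ → /d/, giving /dmobgʊfð/.
Syllabifying with onset maximization leaves /ð/ stranded (at most one coda consonant is licensed; onsets may contain at most 2 consonants).
Epenthesis after each stranded consonant: /ð/ → /ðʊ/.

dmobgʊfðʊ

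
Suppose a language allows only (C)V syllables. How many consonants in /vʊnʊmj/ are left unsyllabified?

The consonants /m/, /j/ cannot be parsed into a legal (C)V syllable (no codas are permitted; onsets are limited to one consonant).

2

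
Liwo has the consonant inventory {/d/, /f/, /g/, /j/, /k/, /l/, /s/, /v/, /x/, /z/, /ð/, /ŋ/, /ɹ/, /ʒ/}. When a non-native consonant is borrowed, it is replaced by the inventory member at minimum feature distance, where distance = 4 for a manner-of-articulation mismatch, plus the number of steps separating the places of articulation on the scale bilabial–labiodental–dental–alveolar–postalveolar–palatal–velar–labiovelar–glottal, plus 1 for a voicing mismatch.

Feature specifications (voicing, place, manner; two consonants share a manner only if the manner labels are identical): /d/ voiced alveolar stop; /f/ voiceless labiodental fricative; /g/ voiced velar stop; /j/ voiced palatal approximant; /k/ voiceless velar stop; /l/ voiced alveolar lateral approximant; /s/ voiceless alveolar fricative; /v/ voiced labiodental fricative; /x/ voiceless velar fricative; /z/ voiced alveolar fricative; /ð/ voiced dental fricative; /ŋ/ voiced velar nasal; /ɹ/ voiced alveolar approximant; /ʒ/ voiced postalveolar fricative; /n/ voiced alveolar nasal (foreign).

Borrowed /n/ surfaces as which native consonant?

/ŋ/ is closest: same manner (nasal), place distance 3 (alveolar→velar), same voicing; total 3. Next closest is /d/ at distance 4.

ŋ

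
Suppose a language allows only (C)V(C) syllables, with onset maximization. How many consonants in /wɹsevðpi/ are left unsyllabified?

3

The consonants /w/, /ɹ/, /ð/ cannot be parsed into a legal (C)V(C) syllable (at most one coda consonant is licensed; onsets are limited to one consonant).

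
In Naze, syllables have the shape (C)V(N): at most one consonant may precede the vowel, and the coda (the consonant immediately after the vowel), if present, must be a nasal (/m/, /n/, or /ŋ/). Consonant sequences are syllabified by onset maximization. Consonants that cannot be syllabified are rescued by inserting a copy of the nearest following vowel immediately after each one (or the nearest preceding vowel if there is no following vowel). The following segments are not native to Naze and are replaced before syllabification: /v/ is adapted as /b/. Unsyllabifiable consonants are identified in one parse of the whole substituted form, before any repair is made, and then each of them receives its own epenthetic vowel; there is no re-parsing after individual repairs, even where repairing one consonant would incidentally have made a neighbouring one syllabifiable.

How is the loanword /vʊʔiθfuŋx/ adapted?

Substitution: /v/ → /b/, giving /bʊʔiθfuŋx/.
The consonants /θ/, /x/ cannot be parsed into a legal (C)V(N) syllable (only a nasal (/m/, /n/, or /ŋ/) is licensed in coda position; onsets are limited to one consonant).
Each unlicensed consonant becomes the onset of a new syllable: /θ/ → /θu/, /x/ → /xu/.

bʊʔiθufuŋxu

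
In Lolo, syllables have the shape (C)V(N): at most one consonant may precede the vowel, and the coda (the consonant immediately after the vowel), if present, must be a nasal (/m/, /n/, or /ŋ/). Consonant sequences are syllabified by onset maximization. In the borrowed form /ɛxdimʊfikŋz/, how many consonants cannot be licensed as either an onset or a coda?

The consonants /x/, /k/, /ŋ/, /z/ cannot be parsed into a legal (C)V(N) syllable (only a nasal (/m/, /n/, or /ŋ/) is licensed in coda position; onsets are limited to one consonant).

4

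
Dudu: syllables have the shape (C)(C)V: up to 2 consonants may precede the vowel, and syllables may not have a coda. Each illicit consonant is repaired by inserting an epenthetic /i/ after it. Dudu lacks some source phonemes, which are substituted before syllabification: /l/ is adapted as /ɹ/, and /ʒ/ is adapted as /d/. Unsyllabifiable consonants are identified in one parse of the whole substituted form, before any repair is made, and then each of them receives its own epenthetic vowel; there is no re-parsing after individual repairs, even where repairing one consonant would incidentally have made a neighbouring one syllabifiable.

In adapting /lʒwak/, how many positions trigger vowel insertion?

2

After substitution the input is /ɹdwak/.
The unsyllabifiable consonants are /ɹ/, /k/; each receives one epenthetic vowel.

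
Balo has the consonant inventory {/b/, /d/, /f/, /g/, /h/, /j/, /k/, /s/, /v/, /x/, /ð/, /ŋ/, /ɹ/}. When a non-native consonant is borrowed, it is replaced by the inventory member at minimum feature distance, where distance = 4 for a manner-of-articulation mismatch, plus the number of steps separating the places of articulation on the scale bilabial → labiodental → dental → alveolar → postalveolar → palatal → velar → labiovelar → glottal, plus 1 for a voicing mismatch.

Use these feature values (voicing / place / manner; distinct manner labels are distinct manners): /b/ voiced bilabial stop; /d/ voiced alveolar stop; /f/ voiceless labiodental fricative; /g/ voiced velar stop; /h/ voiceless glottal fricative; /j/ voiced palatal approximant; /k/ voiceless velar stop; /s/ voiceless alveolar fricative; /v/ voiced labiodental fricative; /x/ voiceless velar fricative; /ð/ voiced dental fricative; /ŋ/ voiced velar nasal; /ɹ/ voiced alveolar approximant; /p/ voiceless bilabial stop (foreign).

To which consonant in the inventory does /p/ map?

b

/b/ is closest: same manner (stop), place distance 0 (bilabial→bilabial), voicing differs (+1); total 1. Next closest is /d/ at distance 4.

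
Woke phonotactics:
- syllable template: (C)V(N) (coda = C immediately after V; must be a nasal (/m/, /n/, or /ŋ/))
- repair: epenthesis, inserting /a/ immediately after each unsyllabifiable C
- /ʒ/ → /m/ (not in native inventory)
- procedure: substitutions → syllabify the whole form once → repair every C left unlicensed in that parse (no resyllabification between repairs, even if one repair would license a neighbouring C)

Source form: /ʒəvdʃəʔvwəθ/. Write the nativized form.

Substitution: /ʒ/ → /m/, giving /məvdʃəʔvwəθ/.
Syllabifying with onset maximization leaves /v/, /d/, /ʔ/, /v/, /θ/ stranded (only a nasal (/m/, /n/, or /ŋ/) is licensed in coda position; onsets are limited to one consonant).
Each unlicensed consonant becomes the onset of a new syllable: /v/ → /va/, /d/ → /da/, /ʔ/ → /ʔa/, /v/ → /va/, /θ/ → /θa/.

məvadaʃəʔavawəθa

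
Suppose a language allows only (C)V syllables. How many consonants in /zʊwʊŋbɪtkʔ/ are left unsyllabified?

Under (C)V, the unsyllabifiable consonants are /ŋ/, /t/, /k/, /ʔ/ (no codas are permitted; onsets are limited to one consonant).

4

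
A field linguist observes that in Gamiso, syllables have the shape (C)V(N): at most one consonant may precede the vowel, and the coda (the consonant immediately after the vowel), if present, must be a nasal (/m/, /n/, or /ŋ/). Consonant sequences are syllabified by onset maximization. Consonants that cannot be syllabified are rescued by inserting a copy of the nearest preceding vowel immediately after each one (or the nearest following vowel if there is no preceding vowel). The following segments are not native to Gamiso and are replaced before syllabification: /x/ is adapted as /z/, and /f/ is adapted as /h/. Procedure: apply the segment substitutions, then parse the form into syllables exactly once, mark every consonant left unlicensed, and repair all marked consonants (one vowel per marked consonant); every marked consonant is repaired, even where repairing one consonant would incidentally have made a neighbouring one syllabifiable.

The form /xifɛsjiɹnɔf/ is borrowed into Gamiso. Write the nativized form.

Substitution: /x/ → /z/, /f/ → /h/, giving /zihɛsjiɹnɔh/.
Syllabifying with onset maximization leaves /s/, /ɹ/, /h/ stranded (only a nasal (/m/, /n/, or /ŋ/) is licensed in coda position; onsets are limited to one consonant).
Each unlicensed consonant becomes the onset of a new syllable: /s/ → /sɛ/, /ɹ/ → /ɹi/, /h/ → /hɔ/.

zihɛsɛjiɹinɔhɔ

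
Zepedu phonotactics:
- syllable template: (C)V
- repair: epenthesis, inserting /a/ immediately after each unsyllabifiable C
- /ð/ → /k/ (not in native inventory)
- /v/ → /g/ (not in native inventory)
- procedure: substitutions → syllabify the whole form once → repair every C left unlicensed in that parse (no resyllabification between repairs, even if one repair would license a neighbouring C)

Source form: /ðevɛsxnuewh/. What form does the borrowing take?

Substitution: /ð/ → /k/, /v/ → /g/, giving /kegɛsxnuewh/.
Under (C)V, the unsyllabifiable consonants are /s/, /x/, /w/, /h/ (no codas are permitted; onsets are limited to one consonant).
Inserting the epenthetic vowel yields /s/ → /sa/, /x/ → /xa/, /w/ → /wa/, /h/ → /ha/.

kegɛsaxanuewaha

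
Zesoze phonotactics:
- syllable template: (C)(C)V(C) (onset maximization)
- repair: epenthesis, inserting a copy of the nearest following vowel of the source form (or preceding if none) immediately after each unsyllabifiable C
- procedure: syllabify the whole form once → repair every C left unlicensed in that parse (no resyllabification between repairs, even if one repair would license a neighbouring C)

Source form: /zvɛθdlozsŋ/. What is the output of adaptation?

The consonants /s/, /ŋ/ cannot be parsed into a legal (C)(C)V(C) syllable (at most one coda consonant is licensed; onsets may contain at most 2 consonants).
Inserting the epenthetic vowel yields /s/ → /so/, /ŋ/ → /ŋo/.

zvɛθdlozsoŋo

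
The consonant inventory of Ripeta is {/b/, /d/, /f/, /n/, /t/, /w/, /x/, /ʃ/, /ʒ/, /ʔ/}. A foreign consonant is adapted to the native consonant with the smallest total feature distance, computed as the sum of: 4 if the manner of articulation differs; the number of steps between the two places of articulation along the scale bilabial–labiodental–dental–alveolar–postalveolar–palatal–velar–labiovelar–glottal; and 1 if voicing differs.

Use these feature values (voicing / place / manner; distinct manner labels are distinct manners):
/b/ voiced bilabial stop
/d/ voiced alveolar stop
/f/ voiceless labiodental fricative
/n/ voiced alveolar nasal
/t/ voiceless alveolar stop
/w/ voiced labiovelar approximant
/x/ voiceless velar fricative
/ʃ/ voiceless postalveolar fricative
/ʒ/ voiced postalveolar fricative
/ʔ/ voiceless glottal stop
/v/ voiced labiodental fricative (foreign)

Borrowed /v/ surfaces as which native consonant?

/f/ is closest: same manner (fricative), place distance 0 (labiodental→labiodental), voicing differs (+1); total 1. Next closest is /ʒ/ at distance 3.

f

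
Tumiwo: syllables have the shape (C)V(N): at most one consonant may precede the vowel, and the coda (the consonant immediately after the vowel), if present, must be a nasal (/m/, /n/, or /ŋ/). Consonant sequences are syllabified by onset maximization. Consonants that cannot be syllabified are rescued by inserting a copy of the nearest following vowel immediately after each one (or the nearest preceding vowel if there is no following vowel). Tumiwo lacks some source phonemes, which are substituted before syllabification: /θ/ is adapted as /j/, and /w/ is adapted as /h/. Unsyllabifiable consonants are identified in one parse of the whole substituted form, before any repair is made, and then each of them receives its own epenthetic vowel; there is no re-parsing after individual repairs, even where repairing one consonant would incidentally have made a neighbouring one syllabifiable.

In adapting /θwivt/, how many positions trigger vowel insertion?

3

After substitution the input is /jhivt/.
The unsyllabifiable consonants are /j/, /v/, /t/; each receives one epenthetic vowel.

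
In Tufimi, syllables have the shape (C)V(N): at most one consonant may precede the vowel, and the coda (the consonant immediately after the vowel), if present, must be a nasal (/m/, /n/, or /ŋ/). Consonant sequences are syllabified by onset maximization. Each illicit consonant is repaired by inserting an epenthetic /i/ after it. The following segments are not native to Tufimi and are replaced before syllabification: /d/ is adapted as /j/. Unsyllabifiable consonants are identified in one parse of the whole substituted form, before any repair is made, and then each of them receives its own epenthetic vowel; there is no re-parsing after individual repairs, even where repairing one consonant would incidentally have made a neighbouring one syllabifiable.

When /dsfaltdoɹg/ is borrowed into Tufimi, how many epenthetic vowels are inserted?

6

After substitution the input is /jsfaltjoɹg/.
The unsyllabifiable consonants are /j/, /s/, /l/, /t/, /ɹ/, /g/; each receives one epenthetic vowel.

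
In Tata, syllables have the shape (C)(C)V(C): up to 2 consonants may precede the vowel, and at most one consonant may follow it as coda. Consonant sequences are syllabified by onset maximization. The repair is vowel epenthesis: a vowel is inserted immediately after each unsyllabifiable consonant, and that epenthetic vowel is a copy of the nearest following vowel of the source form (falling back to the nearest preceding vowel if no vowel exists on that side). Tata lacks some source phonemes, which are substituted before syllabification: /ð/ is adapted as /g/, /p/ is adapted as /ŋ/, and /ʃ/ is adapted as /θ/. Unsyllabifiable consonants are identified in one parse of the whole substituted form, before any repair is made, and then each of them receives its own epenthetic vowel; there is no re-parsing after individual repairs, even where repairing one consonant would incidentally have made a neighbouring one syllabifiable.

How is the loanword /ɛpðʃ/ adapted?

Substitution: /p/ → /ŋ/, /ð/ → /g/, /ʃ/ → /θ/, giving /ɛŋgθ/.
Syllabifying with onset maximization leaves /g/, /θ/ stranded (at most one coda consonant is licensed; onsets may contain at most 2 consonants).
Each unlicensed consonant becomes the onset of a new syllable: /g/ → /gɛ/, /θ/ → /θɛ/.

ɛŋgɛθɛ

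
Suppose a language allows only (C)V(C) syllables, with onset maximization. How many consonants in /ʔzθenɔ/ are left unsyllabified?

2

The consonants /ʔ/, /z/ cannot be parsed into a legal (C)V(C) syllable (at most one coda consonant is licensed; onsets are limited to one consonant).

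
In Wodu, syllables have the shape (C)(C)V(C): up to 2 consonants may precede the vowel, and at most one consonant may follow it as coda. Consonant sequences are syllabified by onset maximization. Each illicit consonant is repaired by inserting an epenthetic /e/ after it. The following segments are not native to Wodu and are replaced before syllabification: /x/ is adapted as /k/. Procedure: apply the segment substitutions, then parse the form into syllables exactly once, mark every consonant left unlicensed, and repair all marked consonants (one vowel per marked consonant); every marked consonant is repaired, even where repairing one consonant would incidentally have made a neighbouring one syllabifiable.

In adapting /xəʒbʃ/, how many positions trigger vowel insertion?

2

After substitution the input is /kəʒbʃ/.
The unsyllabifiable consonants are /b/, /ʃ/; each receives one epenthetic vowel.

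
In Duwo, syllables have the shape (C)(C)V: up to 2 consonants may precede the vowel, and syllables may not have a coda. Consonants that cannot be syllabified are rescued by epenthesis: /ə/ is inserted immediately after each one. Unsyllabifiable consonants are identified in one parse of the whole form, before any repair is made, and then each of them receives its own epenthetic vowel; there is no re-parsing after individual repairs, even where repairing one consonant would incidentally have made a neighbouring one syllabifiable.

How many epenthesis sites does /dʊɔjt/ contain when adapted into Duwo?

The unsyllabifiable consonants are /j/, /t/; each receives one epenthetic vowel.

2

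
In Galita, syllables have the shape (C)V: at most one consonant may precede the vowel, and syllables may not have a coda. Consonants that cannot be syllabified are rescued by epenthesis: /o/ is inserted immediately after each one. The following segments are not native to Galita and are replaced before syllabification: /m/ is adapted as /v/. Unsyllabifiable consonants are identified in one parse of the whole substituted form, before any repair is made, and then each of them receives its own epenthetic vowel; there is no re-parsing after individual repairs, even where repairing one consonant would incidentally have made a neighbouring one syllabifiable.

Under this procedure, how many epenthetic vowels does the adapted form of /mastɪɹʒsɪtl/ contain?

5

After substitution the input is /vastɪɹʒsɪtl/.
The unsyllabifiable consonants are /s/, /ɹ/, /ʒ/, /t/, /l/; each receives one epenthetic vowel.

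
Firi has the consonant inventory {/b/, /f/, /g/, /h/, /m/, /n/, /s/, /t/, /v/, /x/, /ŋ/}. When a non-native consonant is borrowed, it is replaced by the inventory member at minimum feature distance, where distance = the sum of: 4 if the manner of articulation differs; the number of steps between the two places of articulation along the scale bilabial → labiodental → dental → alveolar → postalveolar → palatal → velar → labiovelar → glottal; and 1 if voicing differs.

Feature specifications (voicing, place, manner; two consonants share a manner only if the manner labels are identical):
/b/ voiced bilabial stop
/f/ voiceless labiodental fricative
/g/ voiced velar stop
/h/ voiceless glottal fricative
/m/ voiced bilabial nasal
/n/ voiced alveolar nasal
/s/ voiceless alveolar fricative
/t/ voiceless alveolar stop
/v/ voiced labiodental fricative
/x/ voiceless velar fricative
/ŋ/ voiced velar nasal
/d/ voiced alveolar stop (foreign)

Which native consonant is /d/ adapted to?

/t/ is closest: same manner (stop), place distance 0 (alveolar→alveolar), voicing differs (+1); total 1. Next closest is /b/ at distance 3.

t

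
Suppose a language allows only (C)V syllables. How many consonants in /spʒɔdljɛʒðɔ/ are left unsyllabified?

Under (C)V, the unsyllabifiable consonants are /s/, /p/, /d/, /l/, /ʒ/ (no codas are permitted; onsets are limited to one consonant).

5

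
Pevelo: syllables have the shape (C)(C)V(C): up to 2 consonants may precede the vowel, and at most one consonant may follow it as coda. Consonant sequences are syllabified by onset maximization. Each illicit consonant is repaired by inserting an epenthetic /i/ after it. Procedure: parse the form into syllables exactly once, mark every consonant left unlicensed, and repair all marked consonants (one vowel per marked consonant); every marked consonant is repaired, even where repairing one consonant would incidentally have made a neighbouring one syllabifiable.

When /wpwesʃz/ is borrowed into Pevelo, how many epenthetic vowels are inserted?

The unsyllabifiable consonants are /w/, /ʃ/, /z/; each receives one epenthetic vowel.

3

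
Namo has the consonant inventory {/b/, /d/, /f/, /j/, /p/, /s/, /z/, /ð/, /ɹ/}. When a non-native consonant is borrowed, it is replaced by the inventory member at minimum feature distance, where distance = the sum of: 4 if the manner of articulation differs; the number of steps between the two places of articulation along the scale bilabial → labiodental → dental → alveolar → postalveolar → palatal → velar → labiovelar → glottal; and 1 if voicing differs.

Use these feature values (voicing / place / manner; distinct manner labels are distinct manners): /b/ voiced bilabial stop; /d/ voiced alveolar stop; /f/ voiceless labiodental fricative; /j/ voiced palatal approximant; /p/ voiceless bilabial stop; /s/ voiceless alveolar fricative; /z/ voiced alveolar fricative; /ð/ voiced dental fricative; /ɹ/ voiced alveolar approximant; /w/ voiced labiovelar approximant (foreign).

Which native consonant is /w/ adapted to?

j

/j/ is closest: same manner (approximant), place distance 2 (labiovelar→palatal), same voicing; total 2. Next closest is /ɹ/ at distance 4.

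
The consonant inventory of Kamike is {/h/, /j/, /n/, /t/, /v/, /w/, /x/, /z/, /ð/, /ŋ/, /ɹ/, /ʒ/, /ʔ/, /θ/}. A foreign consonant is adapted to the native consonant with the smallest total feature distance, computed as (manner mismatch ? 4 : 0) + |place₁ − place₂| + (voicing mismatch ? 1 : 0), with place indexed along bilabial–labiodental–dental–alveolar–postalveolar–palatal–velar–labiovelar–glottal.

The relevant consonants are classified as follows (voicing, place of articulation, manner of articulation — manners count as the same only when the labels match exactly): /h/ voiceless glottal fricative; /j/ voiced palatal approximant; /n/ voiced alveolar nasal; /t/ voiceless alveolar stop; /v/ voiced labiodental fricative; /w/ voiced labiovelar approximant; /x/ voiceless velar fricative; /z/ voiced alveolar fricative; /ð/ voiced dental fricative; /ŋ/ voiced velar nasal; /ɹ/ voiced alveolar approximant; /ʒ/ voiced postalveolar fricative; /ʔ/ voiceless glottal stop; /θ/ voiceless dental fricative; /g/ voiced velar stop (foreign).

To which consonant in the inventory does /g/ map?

/ʔ/ is closest: same manner (stop), place distance 2 (velar→glottal), voicing differs (+1); total 3. Next closest is /t/ at distance 4.

ʔ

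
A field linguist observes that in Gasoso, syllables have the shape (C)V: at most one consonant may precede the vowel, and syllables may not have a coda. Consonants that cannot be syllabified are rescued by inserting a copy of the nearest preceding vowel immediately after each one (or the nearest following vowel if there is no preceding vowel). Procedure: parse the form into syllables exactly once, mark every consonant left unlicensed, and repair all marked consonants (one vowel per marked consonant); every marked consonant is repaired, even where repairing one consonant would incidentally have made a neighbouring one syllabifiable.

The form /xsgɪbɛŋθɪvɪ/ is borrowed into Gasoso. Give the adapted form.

xɪsɪgɪbɛŋɛθɪvɪ

Under (C)V, the unsyllabifiable consonants are /x/, /s/, /ŋ/ (no codas are permitted; onsets are limited to one consonant).
Each unlicensed consonant becomes the onset of a new syllable: /x/ → /xɪ/, /s/ → /sɪ/, /ŋ/ → /ŋɛ/.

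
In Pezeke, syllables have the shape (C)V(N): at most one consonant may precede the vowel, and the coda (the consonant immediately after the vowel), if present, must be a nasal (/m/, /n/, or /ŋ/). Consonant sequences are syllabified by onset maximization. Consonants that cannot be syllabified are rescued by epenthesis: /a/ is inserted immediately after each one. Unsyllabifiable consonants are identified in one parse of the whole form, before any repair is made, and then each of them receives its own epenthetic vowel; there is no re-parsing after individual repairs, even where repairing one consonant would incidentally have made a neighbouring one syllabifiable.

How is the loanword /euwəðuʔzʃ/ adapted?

euwəðuʔazaʃa

Under (C)V(N), the unsyllabifiable consonants are /ʔ/, /z/, /ʃ/ (only a nasal (/m/, /n/, or /ŋ/) is licensed in coda position; onsets are limited to one consonant).
Each unlicensed consonant becomes the onset of a new syllable: /ʔ/ → /ʔa/, /z/ → /za/, /ʃ/ → /ʃa/.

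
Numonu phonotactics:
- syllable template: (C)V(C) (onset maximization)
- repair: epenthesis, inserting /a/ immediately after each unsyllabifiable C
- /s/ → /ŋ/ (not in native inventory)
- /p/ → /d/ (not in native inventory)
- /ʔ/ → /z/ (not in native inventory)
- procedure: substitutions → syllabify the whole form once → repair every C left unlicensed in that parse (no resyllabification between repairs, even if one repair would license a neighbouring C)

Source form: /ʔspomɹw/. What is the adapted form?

zaŋadomɹawa

Substitution: /ʔ/ → /z/, /s/ → /ŋ/, /p/ → /d/, giving /zŋdomɹw/.
Syllabifying with onset maximization leaves /z/, /ŋ/, /ɹ/, /w/ stranded (at most one coda consonant is licensed; onsets are limited to one consonant).
Each unlicensed consonant becomes the onset of a new syllable: /z/ → /za/, /ŋ/ → /ŋa/, /ɹ/ → /ɹa/, /w/ → /wa/.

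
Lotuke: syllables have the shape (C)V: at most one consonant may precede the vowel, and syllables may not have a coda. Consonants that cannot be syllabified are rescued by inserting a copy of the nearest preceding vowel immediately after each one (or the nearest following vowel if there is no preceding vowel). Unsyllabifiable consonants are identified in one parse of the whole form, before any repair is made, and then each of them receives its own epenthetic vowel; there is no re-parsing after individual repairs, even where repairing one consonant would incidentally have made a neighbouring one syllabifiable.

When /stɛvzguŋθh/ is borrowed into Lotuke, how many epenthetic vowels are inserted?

The unsyllabifiable consonants are /s/, /v/, /z/, /ŋ/, /θ/, /h/; each receives one epenthetic vowel.

6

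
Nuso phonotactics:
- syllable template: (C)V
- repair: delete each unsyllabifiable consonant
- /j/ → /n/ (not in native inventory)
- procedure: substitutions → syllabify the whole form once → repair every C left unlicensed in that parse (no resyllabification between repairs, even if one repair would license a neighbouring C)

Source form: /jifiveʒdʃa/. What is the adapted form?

Substitution: /j/ → /n/, giving /nifiveʒdʃa/.
Under (C)V, the unsyllabifiable consonants are /ʒ/, /d/ (no codas are permitted; onsets are limited to one consonant).
Each unlicensed consonant is deleted: /ʒ/, /d/.

nifiveʃa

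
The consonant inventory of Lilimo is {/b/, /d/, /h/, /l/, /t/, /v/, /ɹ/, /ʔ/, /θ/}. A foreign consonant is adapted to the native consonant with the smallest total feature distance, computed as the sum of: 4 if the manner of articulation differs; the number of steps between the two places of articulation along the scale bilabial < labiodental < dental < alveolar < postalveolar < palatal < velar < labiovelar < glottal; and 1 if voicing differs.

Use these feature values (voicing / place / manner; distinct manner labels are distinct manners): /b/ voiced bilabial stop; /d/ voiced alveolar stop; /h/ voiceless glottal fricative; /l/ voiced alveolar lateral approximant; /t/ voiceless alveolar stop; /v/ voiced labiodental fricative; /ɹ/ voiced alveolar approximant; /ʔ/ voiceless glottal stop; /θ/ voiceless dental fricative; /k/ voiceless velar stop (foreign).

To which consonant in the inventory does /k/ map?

ʔ

/ʔ/ is closest: same manner (stop), place distance 2 (velar→glottal), same voicing; total 2. Next closest is /t/ at distance 3.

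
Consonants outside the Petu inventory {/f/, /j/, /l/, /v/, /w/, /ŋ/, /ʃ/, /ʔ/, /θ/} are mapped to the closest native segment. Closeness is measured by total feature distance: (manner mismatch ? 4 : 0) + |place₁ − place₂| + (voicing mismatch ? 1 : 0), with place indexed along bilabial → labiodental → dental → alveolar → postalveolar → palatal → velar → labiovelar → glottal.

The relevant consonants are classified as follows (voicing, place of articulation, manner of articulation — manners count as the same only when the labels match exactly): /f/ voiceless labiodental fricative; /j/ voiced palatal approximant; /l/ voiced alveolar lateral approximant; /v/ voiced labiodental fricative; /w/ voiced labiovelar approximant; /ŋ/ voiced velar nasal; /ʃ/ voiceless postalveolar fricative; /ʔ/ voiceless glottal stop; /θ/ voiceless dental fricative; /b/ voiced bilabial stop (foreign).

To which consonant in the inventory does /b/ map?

/v/ is closest: manner differs (stop→fricative, +4), place distance 1 (bilabial→labiodental), same voicing; total 5. Next closest is /f/ at distance 6.

v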